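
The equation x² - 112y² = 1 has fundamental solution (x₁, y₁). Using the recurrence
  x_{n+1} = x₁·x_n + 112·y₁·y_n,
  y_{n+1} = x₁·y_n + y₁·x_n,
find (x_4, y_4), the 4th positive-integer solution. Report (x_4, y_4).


Step 1: Find the fundamental solution (x₁, y₁) of x² - 112y² = 1.
  Expand √112 as a continued fraction. a₀ = ⌊√112⌋ = 10; iterate m_{k+1} = d_k·a_k − m_k, d_{k+1} = (112 − m_{k+1}²)/d_k, a_{k+1} = ⌊(a₀ + m_{k+1})/d_{k+1}⌋ (starting m₀ = 0, d₀ = 1), with convergents p_k = a_k·p_{k-1} + p_{k-2}, q_k = a_k·q_{k-1} + q_{k-2} (p₋₁ = 1, q₋₁ = 0):
  k = 0: a₀ = 10; p₀/q₀ = 10/1; p₀² − 112·q₀² = 100 − 112 = -12.
  k = 1: m = 10, d = 12, a = ⌊(10 + 10)/12⌋ = 1; p/q = (1·10 + 1)/(1·1 + 0) = 11/1; p² − 112·q² = 121 − 112 = 9.
  k = 2: m = 2, d = 9, a = ⌊(10 + 2)/9⌋ = 1; p/q = (1·11 + 10)/(1·1 + 1) = 21/2; p² − 112·q² = 441 − 448 = -7.
  k = 3: m = 7, d = 7, a = ⌊(10 + 7)/7⌋ = 2; p/q = (2·21 + 11)/(2·2 + 1) = 53/5; p² − 112·q² = 2809 − 2800 = 9.
  k = 4: m = 7, d = 9, a = ⌊(10 + 7)/9⌋ = 1; p/q = (1·53 + 21)/(1·5 + 2) = 74/7; p² − 112·q² = 5476 − 5488 = -12.
  k = 5: m = 2, d = 12, a = ⌊(10 + 2)/12⌋ = 1; p/q = (1·74 + 53)/(1·7 + 5) = 127/12; p² − 112·q² = 16129 − 16128 = 1.
  The first convergent with p² − 112·q² = 1 gives the fundamental solution (x₁, y₁) = (127, 12).
Step 2: Apply the recurrence (x_{n+1}, y_{n+1}) = (x₁x_n + 112y₁y_n, x₁y_n + y₁x_n) repeatedly.
  From (x_1, y_1) = (127, 12): x_2 = 127·127 + 112·12·12 = 32257; y_2 = 127·12 + 12·127 = 3048.
  From (x_2, y_2) = (32257, 3048): x_3 = 127·32257 + 112·12·3048 = 8193151; y_3 = 127·3048 + 12·32257 = 774180.
  From (x_3, y_3) = (8193151, 774180): x_4 = 127·8193151 + 112·12·774180 = 2081028097; y_4 = 127·774180 + 12·8193151 = 196638672.
Step 3: Verify x_4² - 112·y_4² = 4330677940503441409 - 4330677940503441408 = 1 (should be 1). ✓

(x_1, y_1) = (127, 12); (x_4, y_4) = (2081028097, 196638672).


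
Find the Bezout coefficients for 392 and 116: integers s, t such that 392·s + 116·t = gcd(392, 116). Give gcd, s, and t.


Euclidean algorithm on (392, 116) — divide until remainder is 0:
  392 = 3 · 116 + 44
  116 = 2 · 44 + 28
  44 = 1 · 28 + 16
  28 = 1 · 16 + 12
  16 = 1 · 12 + 4
  12 = 3 · 4 + 0
gcd(392, 116) = 4.
Track Bezout coefficients alongside the remainders: start with r₀ = 392 = a·1 + b·0 (s = 1, t = 0) and r₁ = 116 = a·0 + b·1 (s = 0, t = 1); each new remainder r_{k+1} = r_{k-1} − q_k·r_k inherits s_{k+1} = s_{k-1} − q_k·s_k, t_{k+1} = t_{k-1} − q_k·t_k, so r_k = a·s_k + b·t_k at every step:
  q = 3: r = 44, s = 1 − 3·0 = 1, t = 0 − 3·1 = -3  (check: 392·1 + 116·(-3) = 44)
  q = 2: r = 28, s = 0 − 2·1 = -2, t = 1 − 2·(-3) = 7  (check: 392·(-2) + 116·7 = 28)
  q = 1: r = 16, s = 1 − 1·(-2) = 3, t = -3 − 1·7 = -10  (check: 392·3 + 116·(-10) = 16)
  q = 1: r = 12, s = -2 − 1·3 = -5, t = 7 − 1·(-10) = 17  (check: 392·(-5) + 116·17 = 12)
  q = 1: r = 4, s = 3 − 1·(-5) = 8, t = -10 − 1·17 = -27  (check: 392·8 + 116·(-27) = 4)
The row with r = 4 (the gcd) gives the Bezout coefficients s = 8, t = -27.
Result: 392 · (8) + 116 · (-27) = 4.

gcd(392, 116) = 4; s = 8, t = -27 (check: 392·8 + 116·(-27) = 4).


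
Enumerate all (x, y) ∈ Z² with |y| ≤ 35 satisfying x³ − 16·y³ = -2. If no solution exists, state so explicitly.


The equation is x³ - 16y³ = -2. For fixed y, x³ = 16·y³ − 2, so a solution requires the RHS to be a perfect cube.
Strategy: iterate y from -35 to 35, compute RHS = 16·y³ − 2, and check whether it is a (positive or negative) perfect cube.
Check small values of y:
  y = 0: RHS = -2 is not a perfect cube.
  y = 1: RHS = 14 is not a perfect cube.
  y = -1: RHS = -18 is not a perfect cube.
  y = 2: RHS = 126 is not a perfect cube.
  y = -2: RHS = -130 is not a perfect cube.
  y = 3: RHS = 430 is not a perfect cube.
  y = -3: RHS = -434 is not a perfect cube.
Continuing the search up to |y| = 35 finds no solutions either.
No (x, y) in the scanned range satisfies the equation.

No integer solutions with |y| ≤ 35.


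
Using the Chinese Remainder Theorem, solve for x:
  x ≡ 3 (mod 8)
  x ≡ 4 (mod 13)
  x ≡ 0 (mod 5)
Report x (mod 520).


Moduli 8, 13, 5 are pairwise coprime; by CRT there is a unique solution modulo M = 8 · 13 · 5 = 520.
Solve pairwise, accumulating the modulus:
  Start with x ≡ 3 (mod 8).
  Combine with x ≡ 4 (mod 13): since gcd(8, 13) = 1, we get a unique residue mod 104.
    Write x = 3 + 8·t and substitute into x ≡ 4 (mod 13): 8·t ≡ 4 − 3 = 1 (mod 13).
    The inverse of 8 mod 13 is 5 (since 8·5 = 40 = 3·13 + 1), so t ≡ 5·1 = 5 ≡ 5 (mod 13).
    Then x = 3 + 8·5 = 43, valid modulo lcm(8, 13) = 104: x ≡ 43 (mod 104).
  Combine with x ≡ 0 (mod 5): since gcd(104, 5) = 1, we get a unique residue mod 520.
    Write x = 43 + 104·t and substitute into x ≡ 0 (mod 5): 104·t ≡ 0 − 43 = -43 (mod 5).
    Reduce coefficients mod 5: 4·t ≡ 2 (mod 5).
    The inverse of 4 mod 5 is 4 (since 4·4 = 16 = 3·5 + 1), so t ≡ 4·2 = 8 ≡ 3 (mod 5).
    Then x = 43 + 104·3 = 355, valid modulo lcm(104, 5) = 520: x ≡ 355 (mod 520).
Verify: 355 mod 8 = 3 ✓, 355 mod 13 = 4 ✓, 355 mod 5 = 0 ✓.

x ≡ 355 (mod 520).


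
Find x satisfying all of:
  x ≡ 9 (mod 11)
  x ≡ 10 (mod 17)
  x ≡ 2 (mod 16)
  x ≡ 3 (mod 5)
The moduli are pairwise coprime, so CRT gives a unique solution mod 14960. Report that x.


Product of moduli M = 11 · 17 · 16 · 5 = 14960.
Merge one congruence at a time:
  Start: x ≡ 9 (mod 11).
  Combine with x ≡ 10 (mod 17); new modulus lcm = 187.
    Write x = 9 + 11·t and substitute into x ≡ 10 (mod 17): 11·t ≡ 10 − 9 = 1 (mod 17).
    The inverse of 11 mod 17 is 14 (since 11·14 = 154 = 9·17 + 1), so t ≡ 14·1 = 14 ≡ 14 (mod 17).
    Then x = 9 + 11·14 = 163, valid modulo lcm(11, 17) = 187: x ≡ 163 (mod 187).
  Combine with x ≡ 2 (mod 16); new modulus lcm = 2992.
    Write x = 163 + 187·t and substitute into x ≡ 2 (mod 16): 187·t ≡ 2 − 163 = -161 (mod 16).
    Reduce coefficients mod 16: 11·t ≡ 15 (mod 16).
    The inverse of 11 mod 16 is 3 (since 11·3 = 33 = 2·16 + 1), so t ≡ 3·15 = 45 ≡ 13 (mod 16).
    Then x = 163 + 187·13 = 2594, valid modulo lcm(187, 16) = 2992: x ≡ 2594 (mod 2992).
  Combine with x ≡ 3 (mod 5); new modulus lcm = 14960.
    Write x = 2594 + 2992·t and substitute into x ≡ 3 (mod 5): 2992·t ≡ 3 − 2594 = -2591 (mod 5).
    Reduce coefficients mod 5: 2·t ≡ 4 (mod 5).
    The inverse of 2 mod 5 is 3 (since 2·3 = 6 = 1·5 + 1), so t ≡ 3·4 = 12 ≡ 2 (mod 5).
    Then x = 2594 + 2992·2 = 8578, valid modulo lcm(2992, 5) = 14960: x ≡ 8578 (mod 14960).
Verify against each original: 8578 mod 11 = 9, 8578 mod 17 = 10, 8578 mod 16 = 2, 8578 mod 5 = 3.

x ≡ 8578 (mod 14960).


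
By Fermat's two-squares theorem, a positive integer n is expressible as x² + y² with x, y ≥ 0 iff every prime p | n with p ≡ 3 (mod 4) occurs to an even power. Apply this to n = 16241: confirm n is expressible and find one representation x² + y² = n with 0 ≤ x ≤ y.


Step 1: Factor n = 16241 = 109 · 149.
Step 2: Check the mod-4 condition on each prime factor: 109 ≡ 1 (mod 4), exponent 1; 149 ≡ 1 (mod 4), exponent 1.
All primes ≡ 3 (mod 4) appear to even exponent (or don't appear), so by the two-squares theorem n IS expressible as a sum of two squares.
Step 3: Build a representation. Here n = 109 · 149 is a product of primes ≡ 1 (mod 4). Each prime p ≡ 1 (mod 4) is itself a sum of two squares; find a² by testing p − a² for a perfect square:
  109: 109 − 1² = 108, 109 − 2² = 105, 109 − 3² = 100 = 10² ⇒ 109 = 3² + 10².
  149: 149 − 1² = 148, 149 − 2² = 145, 149 − 3² = 140, 149 − 4² = 133, 149 − 5² = 124, 149 − 6² = 113, 149 − 7² = 100 = 10² ⇒ 149 = 7² + 10².
  Combine using the Brahmagupta–Fibonacci identity (a² + b²)(c² + d²) = (ac − bd)² + (ad + bc)² = (ac + bd)² + (ad − bc)²:
  109 · 149 = 16241: from (3² + 10²)(7² + 10²), take (3·7 − 10·10, 3·10 + 10·7) = (21 − 100, 30 + 70) = (-79, 100); dropping signs (only squares matter) gives (79, 100); check 79² + 100² = 6241 + 10000 = 16241 ✓.
Step 4: Order so x ≤ y and verify: 79² + 100² = 6241 + 10000 = 16241 = n. ✓

n = 16241 = 79² + 100² (one valid representation with x ≤ y).


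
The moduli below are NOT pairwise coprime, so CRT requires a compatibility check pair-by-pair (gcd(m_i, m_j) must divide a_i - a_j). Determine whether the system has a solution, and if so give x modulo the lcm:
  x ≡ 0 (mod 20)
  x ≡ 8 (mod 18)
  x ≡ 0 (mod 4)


Moduli 20, 18, 4 are not pairwise coprime, so CRT works modulo lcm(m_i) when all pairwise compatibility conditions hold.
Pairwise compatibility: gcd(m_i, m_j) must divide a_i - a_j for every pair.
Merge one congruence at a time:
  Start: x ≡ 0 (mod 20).
  Combine with x ≡ 8 (mod 18): gcd(20, 18) = 2; 8 - 0 = 8, which IS divisible by 2, so compatible.
    Write x = 0 + 20·t and substitute into x ≡ 8 (mod 18): 20·t ≡ 8 − 0 = 8 (mod 18).
    Divide the congruence (and modulus) by g = 2: 10·t ≡ 4 (mod 9).
    Reduce coefficients mod 9: 1·t ≡ 4 (mod 9).
    So t ≡ 4 (mod 9).
    Then x = 0 + 20·4 = 80, valid modulo lcm(20, 18) = 180: x ≡ 80 (mod 180).
  Combine with x ≡ 0 (mod 4): gcd(180, 4) = 4; 0 - 80 = -80, which IS divisible by 4, so compatible.
    Write x = 80 + 180·t and substitute into x ≡ 0 (mod 4): 180·t ≡ 0 − 80 = -80 (mod 4).
    Divide the congruence (and modulus) by g = 4: 45·t ≡ -20 (mod 1).
    Modulo 1 every t works; take t = 0.
    Then x = 80 + 180·0 = 80, valid modulo lcm(180, 4) = 180: x ≡ 80 (mod 180).
Verify: 80 mod 20 = 0, 80 mod 18 = 8, 80 mod 4 = 0.

x ≡ 80 (mod 180).


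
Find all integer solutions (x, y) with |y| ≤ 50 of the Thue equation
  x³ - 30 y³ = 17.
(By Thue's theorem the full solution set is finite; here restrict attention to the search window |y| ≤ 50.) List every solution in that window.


The equation is x³ - 30y³ = 17. For fixed y, x³ = 30·y³ + 17, so a solution requires the RHS to be a perfect cube.
Strategy: iterate y from -50 to 50, compute RHS = 30·y³ + 17, and check whether it is a (positive or negative) perfect cube.
Check small values of y:
  y = 0: RHS = 17 is not a perfect cube.
  y = 1: RHS = 47 is not a perfect cube.
  y = -1: RHS = -13 is not a perfect cube.
  y = 2: RHS = 257 is not a perfect cube.
  y = -2: RHS = -223 is not a perfect cube.
  y = 3: RHS = 827 is not a perfect cube.
  y = -3: RHS = -793 is not a perfect cube.
Continuing the search up to |y| = 50 finds no solutions either.
No (x, y) in the scanned range satisfies the equation.

No integer solutions with |y| ≤ 50.


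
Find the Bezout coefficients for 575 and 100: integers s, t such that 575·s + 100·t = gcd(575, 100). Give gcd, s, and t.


Euclidean algorithm on (575, 100) — divide until remainder is 0:
  575 = 5 · 100 + 75
  100 = 1 · 75 + 25
  75 = 3 · 25 + 0
gcd(575, 100) = 25.
Track Bezout coefficients alongside the remainders: start with r₀ = 575 = a·1 + b·0 (s = 1, t = 0) and r₁ = 100 = a·0 + b·1 (s = 0, t = 1); each new remainder r_{k+1} = r_{k-1} − q_k·r_k inherits s_{k+1} = s_{k-1} − q_k·s_k, t_{k+1} = t_{k-1} − q_k·t_k, so r_k = a·s_k + b·t_k at every step:
  q = 5: r = 75, s = 1 − 5·0 = 1, t = 0 − 5·1 = -5  (check: 575·1 + 100·(-5) = 75)
  q = 1: r = 25, s = 0 − 1·1 = -1, t = 1 − 1·(-5) = 6  (check: 575·(-1) + 100·6 = 25)
The row with r = 25 (the gcd) gives the Bezout coefficients s = -1, t = 6.
Result: 575 · (-1) + 100 · (6) = 25.

gcd(575, 100) = 25; s = -1, t = 6 (check: 575·(-1) + 100·6 = 25).


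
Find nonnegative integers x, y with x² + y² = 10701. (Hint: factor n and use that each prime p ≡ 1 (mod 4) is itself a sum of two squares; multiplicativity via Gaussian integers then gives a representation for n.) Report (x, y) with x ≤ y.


Step 1: Factor n = 10701 = 3^2 · 29 · 41.
Step 2: Check the mod-4 condition on each prime factor: 3 ≡ 3 (mod 4), exponent 2 (must be even); 29 ≡ 1 (mod 4), exponent 1; 41 ≡ 1 (mod 4), exponent 1.
All primes ≡ 3 (mod 4) appear to even exponent (or don't appear), so by the two-squares theorem n IS expressible as a sum of two squares.
Step 3: Build a representation. Group n = k² · m with k = 3 and m = 29 · 41 = 1189 (a product of primes ≡ 1 (mod 4)); a representation of m scales to one of n via (k·x)² + (k·y)² = k²(x² + y²). Each prime p ≡ 1 (mod 4) is itself a sum of two squares; find a² by testing p − a² for a perfect square:
  29: 29 − 1² = 28, 29 − 2² = 25 = 5² ⇒ 29 = 2² + 5².
  41: 41 − 1² = 40, 41 − 2² = 37, 41 − 3² = 32, 41 − 4² = 25 = 5² ⇒ 41 = 4² + 5².
  Combine using the Brahmagupta–Fibonacci identity (a² + b²)(c² + d²) = (ac − bd)² + (ad + bc)² = (ac + bd)² + (ad − bc)²:
  29 · 41 = 1189: from (2² + 5²)(4² + 5²), take (2·4 − 5·5, 2·5 + 5·4) = (8 − 25, 10 + 20) = (-17, 30); dropping signs (only squares matter) gives (17, 30); check 17² + 30² = 289 + 900 = 1189 ✓.
  Scale by k = 3: (3·17, 3·30) = (51, 90).
Step 4: Order so x ≤ y and verify: 51² + 90² = 2601 + 8100 = 10701 = n. ✓

n = 10701 = 51² + 90² (one valid representation with x ≤ y).


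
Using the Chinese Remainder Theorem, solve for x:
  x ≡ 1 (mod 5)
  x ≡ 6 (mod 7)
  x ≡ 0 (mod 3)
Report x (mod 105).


Moduli 5, 7, 3 are pairwise coprime; by CRT there is a unique solution modulo M = 5 · 7 · 3 = 105.
Solve pairwise, accumulating the modulus:
  Start with x ≡ 1 (mod 5).
  Combine with x ≡ 6 (mod 7): since gcd(5, 7) = 1, we get a unique residue mod 35.
    Write x = 1 + 5·t and substitute into x ≡ 6 (mod 7): 5·t ≡ 6 − 1 = 5 (mod 7).
    The inverse of 5 mod 7 is 3 (since 5·3 = 15 = 2·7 + 1), so t ≡ 3·5 = 15 ≡ 1 (mod 7).
    Then x = 1 + 5·1 = 6, valid modulo lcm(5, 7) = 35: x ≡ 6 (mod 35).
  Combine with x ≡ 0 (mod 3): since gcd(35, 3) = 1, we get a unique residue mod 105.
    Write x = 6 + 35·t and substitute into x ≡ 0 (mod 3): 35·t ≡ 0 − 6 = -6 (mod 3).
    Reduce coefficients mod 3: 2·t ≡ 0 (mod 3).
    The inverse of 2 mod 3 is 2 (since 2·2 = 4 = 1·3 + 1), so t ≡ 2·0 = 0 ≡ 0 (mod 3).
    Then x = 6 + 35·0 = 6, valid modulo lcm(35, 3) = 105: x ≡ 6 (mod 105).
Verify: 6 mod 5 = 1 ✓, 6 mod 7 = 6 ✓, 6 mod 3 = 0 ✓.

x ≡ 6 (mod 105).


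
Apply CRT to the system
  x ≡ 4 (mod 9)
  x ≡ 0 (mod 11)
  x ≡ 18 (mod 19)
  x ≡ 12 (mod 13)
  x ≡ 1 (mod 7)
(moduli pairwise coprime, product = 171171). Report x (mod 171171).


Product of moduli M = 9 · 11 · 19 · 13 · 7 = 171171.
Merge one congruence at a time:
  Start: x ≡ 4 (mod 9).
  Combine with x ≡ 0 (mod 11); new modulus lcm = 99.
    Write x = 4 + 9·t and substitute into x ≡ 0 (mod 11): 9·t ≡ 0 − 4 = -4 (mod 11).
    Reduce coefficients mod 11: 9·t ≡ 7 (mod 11).
    The inverse of 9 mod 11 is 5 (since 9·5 = 45 = 4·11 + 1), so t ≡ 5·7 = 35 ≡ 2 (mod 11).
    Then x = 4 + 9·2 = 22, valid modulo lcm(9, 11) = 99: x ≡ 22 (mod 99).
  Combine with x ≡ 18 (mod 19); new modulus lcm = 1881.
    Write x = 22 + 99·t and substitute into x ≡ 18 (mod 19): 99·t ≡ 18 − 22 = -4 (mod 19).
    Reduce coefficients mod 19: 4·t ≡ 15 (mod 19).
    The inverse of 4 mod 19 is 5 (since 4·5 = 20 = 1·19 + 1), so t ≡ 5·15 = 75 ≡ 18 (mod 19).
    Then x = 22 + 99·18 = 1804, valid modulo lcm(99, 19) = 1881: x ≡ 1804 (mod 1881).
  Combine with x ≡ 12 (mod 13); new modulus lcm = 24453.
    Write x = 1804 + 1881·t and substitute into x ≡ 12 (mod 13): 1881·t ≡ 12 − 1804 = -1792 (mod 13).
    Reduce coefficients mod 13: 9·t ≡ 2 (mod 13).
    The inverse of 9 mod 13 is 3 (since 9·3 = 27 = 2·13 + 1), so t ≡ 3·2 = 6 ≡ 6 (mod 13).
    Then x = 1804 + 1881·6 = 13090, valid modulo lcm(1881, 13) = 24453: x ≡ 13090 (mod 24453).
  Combine with x ≡ 1 (mod 7); new modulus lcm = 171171.
    Write x = 13090 + 24453·t and substitute into x ≡ 1 (mod 7): 24453·t ≡ 1 − 13090 = -13089 (mod 7).
    Reduce coefficients mod 7: 2·t ≡ 1 (mod 7).
    The inverse of 2 mod 7 is 4 (since 2·4 = 8 = 1·7 + 1), so t ≡ 4·1 = 4 ≡ 4 (mod 7).
    Then x = 13090 + 24453·4 = 110902, valid modulo lcm(24453, 7) = 171171: x ≡ 110902 (mod 171171).
Verify against each original: 110902 mod 9 = 4, 110902 mod 11 = 0, 110902 mod 19 = 18, 110902 mod 13 = 12, 110902 mod 7 = 1.

x ≡ 110902 (mod 171171).


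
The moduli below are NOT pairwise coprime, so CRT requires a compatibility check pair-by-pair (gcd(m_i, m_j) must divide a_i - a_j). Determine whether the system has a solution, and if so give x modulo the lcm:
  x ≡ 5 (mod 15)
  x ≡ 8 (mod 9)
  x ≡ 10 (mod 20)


Moduli 15, 9, 20 are not pairwise coprime, so CRT works modulo lcm(m_i) when all pairwise compatibility conditions hold.
Pairwise compatibility: gcd(m_i, m_j) must divide a_i - a_j for every pair.
Merge one congruence at a time:
  Start: x ≡ 5 (mod 15).
  Combine with x ≡ 8 (mod 9): gcd(15, 9) = 3; 8 - 5 = 3, which IS divisible by 3, so compatible.
    Write x = 5 + 15·t and substitute into x ≡ 8 (mod 9): 15·t ≡ 8 − 5 = 3 (mod 9).
    Divide the congruence (and modulus) by g = 3: 5·t ≡ 1 (mod 3).
    Reduce coefficients mod 3: 2·t ≡ 1 (mod 3).
    The inverse of 2 mod 3 is 2 (since 2·2 = 4 = 1·3 + 1), so t ≡ 2·1 = 2 ≡ 2 (mod 3).
    Then x = 5 + 15·2 = 35, valid modulo lcm(15, 9) = 45: x ≡ 35 (mod 45).
  Combine with x ≡ 10 (mod 20): gcd(45, 20) = 5; 10 - 35 = -25, which IS divisible by 5, so compatible.
    Write x = 35 + 45·t and substitute into x ≡ 10 (mod 20): 45·t ≡ 10 − 35 = -25 (mod 20).
    Divide the congruence (and modulus) by g = 5: 9·t ≡ -5 (mod 4).
    Reduce coefficients mod 4: 1·t ≡ 3 (mod 4).
    So t ≡ 3 (mod 4).
    Then x = 35 + 45·3 = 170, valid modulo lcm(45, 20) = 180: x ≡ 170 (mod 180).
Verify: 170 mod 15 = 5, 170 mod 9 = 8, 170 mod 20 = 10.

x ≡ 170 (mod 180).


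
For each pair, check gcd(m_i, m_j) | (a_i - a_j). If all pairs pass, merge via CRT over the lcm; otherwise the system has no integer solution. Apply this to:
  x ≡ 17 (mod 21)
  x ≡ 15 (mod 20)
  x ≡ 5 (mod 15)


Moduli 21, 20, 15 are not pairwise coprime, so CRT works modulo lcm(m_i) when all pairwise compatibility conditions hold.
Pairwise compatibility: gcd(m_i, m_j) must divide a_i - a_j for every pair.
Merge one congruence at a time:
  Start: x ≡ 17 (mod 21).
  Combine with x ≡ 15 (mod 20): gcd(21, 20) = 1; 15 - 17 = -2, which IS divisible by 1, so compatible.
    Write x = 17 + 21·t and substitute into x ≡ 15 (mod 20): 21·t ≡ 15 − 17 = -2 (mod 20).
    Reduce coefficients mod 20: 1·t ≡ 18 (mod 20).
    So t ≡ 18 (mod 20).
    Then x = 17 + 21·18 = 395, valid modulo lcm(21, 20) = 420: x ≡ 395 (mod 420).
  Combine with x ≡ 5 (mod 15): gcd(420, 15) = 15; 5 - 395 = -390, which IS divisible by 15, so compatible.
    Write x = 395 + 420·t and substitute into x ≡ 5 (mod 15): 420·t ≡ 5 − 395 = -390 (mod 15).
    Divide the congruence (and modulus) by g = 15: 28·t ≡ -26 (mod 1).
    Modulo 1 every t works; take t = 0.
    Then x = 395 + 420·0 = 395, valid modulo lcm(420, 15) = 420: x ≡ 395 (mod 420).
Verify: 395 mod 21 = 17, 395 mod 20 = 15, 395 mod 15 = 5.

x ≡ 395 (mod 420).


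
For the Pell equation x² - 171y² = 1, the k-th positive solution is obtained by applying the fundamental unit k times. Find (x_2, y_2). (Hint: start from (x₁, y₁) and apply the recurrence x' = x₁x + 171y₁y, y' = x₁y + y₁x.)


Step 1: Find the fundamental solution (x₁, y₁) of x² - 171y² = 1.
  Expand √171 as a continued fraction. a₀ = ⌊√171⌋ = 13; iterate m_{k+1} = d_k·a_k − m_k, d_{k+1} = (171 − m_{k+1}²)/d_k, a_{k+1} = ⌊(a₀ + m_{k+1})/d_{k+1}⌋ (starting m₀ = 0, d₀ = 1), with convergents p_k = a_k·p_{k-1} + p_{k-2}, q_k = a_k·q_{k-1} + q_{k-2} (p₋₁ = 1, q₋₁ = 0):
  k = 0: a₀ = 13; p₀/q₀ = 13/1; p₀² − 171·q₀² = 169 − 171 = -2.
  k = 1: m = 13, d = 2, a = ⌊(13 + 13)/2⌋ = 13; p/q = (13·13 + 1)/(13·1 + 0) = 170/13; p² − 171·q² = 28900 − 28899 = 1.
  The first convergent with p² − 171·q² = 1 gives the fundamental solution (x₁, y₁) = (170, 13).
Step 2: Apply the recurrence (x_{n+1}, y_{n+1}) = (x₁x_n + 171y₁y_n, x₁y_n + y₁x_n) repeatedly.
  From (x_1, y_1) = (170, 13): x_2 = 170·170 + 171·13·13 = 57799; y_2 = 170·13 + 13·170 = 4420.
Step 3: Verify x_2² - 171·y_2² = 3340724401 - 3340724400 = 1 (should be 1). ✓

(x_1, y_1) = (170, 13); (x_2, y_2) = (57799, 4420).


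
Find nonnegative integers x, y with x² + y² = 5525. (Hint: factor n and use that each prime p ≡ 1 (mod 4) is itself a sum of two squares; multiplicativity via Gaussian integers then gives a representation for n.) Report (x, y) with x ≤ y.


Step 1: Factor n = 5525 = 5^2 · 13 · 17.
Step 2: Check the mod-4 condition on each prime factor: 5 ≡ 1 (mod 4), exponent 2; 13 ≡ 1 (mod 4), exponent 1; 17 ≡ 1 (mod 4), exponent 1.
All primes ≡ 3 (mod 4) appear to even exponent (or don't appear), so by the two-squares theorem n IS expressible as a sum of two squares.
Step 3: Build a representation. Group n = k² · m with k = 5 and m = 13 · 17 = 221 (a product of primes ≡ 1 (mod 4)); a representation of m scales to one of n via (k·x)² + (k·y)² = k²(x² + y²). Each prime p ≡ 1 (mod 4) is itself a sum of two squares; find a² by testing p − a² for a perfect square:
  13: 13 − 1² = 12, 13 − 2² = 9 = 3² ⇒ 13 = 2² + 3².
  17: 17 − 1² = 16 = 4² ⇒ 17 = 1² + 4².
  Combine using the Brahmagupta–Fibonacci identity (a² + b²)(c² + d²) = (ac − bd)² + (ad + bc)² = (ac + bd)² + (ad − bc)²:
  13 · 17 = 221: from (2² + 3²)(1² + 4²), take (2·1 − 3·4, 2·4 + 3·1) = (2 − 12, 8 + 3) = (-10, 11); dropping signs (only squares matter) gives (10, 11); check 10² + 11² = 100 + 121 = 221 ✓.
  Scale by k = 5: (5·10, 5·11) = (50, 55).
Step 4: Order so x ≤ y and verify: 50² + 55² = 2500 + 3025 = 5525 = n. ✓

n = 5525 = 50² + 55² (one valid representation with x ≤ y).


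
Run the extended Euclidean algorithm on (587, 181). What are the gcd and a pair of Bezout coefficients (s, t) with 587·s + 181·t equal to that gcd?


Euclidean algorithm on (587, 181) — divide until remainder is 0:
  587 = 3 · 181 + 44
  181 = 4 · 44 + 5
  44 = 8 · 5 + 4
  5 = 1 · 4 + 1
  4 = 4 · 1 + 0
gcd(587, 181) = 1.
Track Bezout coefficients alongside the remainders: start with r₀ = 587 = a·1 + b·0 (s = 1, t = 0) and r₁ = 181 = a·0 + b·1 (s = 0, t = 1); each new remainder r_{k+1} = r_{k-1} − q_k·r_k inherits s_{k+1} = s_{k-1} − q_k·s_k, t_{k+1} = t_{k-1} − q_k·t_k, so r_k = a·s_k + b·t_k at every step:
  q = 3: r = 44, s = 1 − 3·0 = 1, t = 0 − 3·1 = -3  (check: 587·1 + 181·(-3) = 44)
  q = 4: r = 5, s = 0 − 4·1 = -4, t = 1 − 4·(-3) = 13  (check: 587·(-4) + 181·13 = 5)
  q = 8: r = 4, s = 1 − 8·(-4) = 33, t = -3 − 8·13 = -107  (check: 587·33 + 181·(-107) = 4)
  q = 1: r = 1, s = -4 − 1·33 = -37, t = 13 − 1·(-107) = 120  (check: 587·(-37) + 181·120 = 1)
The row with r = 1 (the gcd) gives the Bezout coefficients s = -37, t = 120.
Result: 587 · (-37) + 181 · (120) = 1.

gcd(587, 181) = 1; s = -37, t = 120 (check: 587·(-37) + 181·120 = 1).


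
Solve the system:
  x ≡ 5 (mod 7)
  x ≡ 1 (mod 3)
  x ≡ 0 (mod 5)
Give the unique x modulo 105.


Moduli 7, 3, 5 are pairwise coprime; by CRT there is a unique solution modulo M = 7 · 3 · 5 = 105.
Solve pairwise, accumulating the modulus:
  Start with x ≡ 5 (mod 7).
  Combine with x ≡ 1 (mod 3): since gcd(7, 3) = 1, we get a unique residue mod 21.
    Write x = 5 + 7·t and substitute into x ≡ 1 (mod 3): 7·t ≡ 1 − 5 = -4 (mod 3).
    Reduce coefficients mod 3: 1·t ≡ 2 (mod 3).
    So t ≡ 2 (mod 3).
    Then x = 5 + 7·2 = 19, valid modulo lcm(7, 3) = 21: x ≡ 19 (mod 21).
  Combine with x ≡ 0 (mod 5): since gcd(21, 5) = 1, we get a unique residue mod 105.
    Write x = 19 + 21·t and substitute into x ≡ 0 (mod 5): 21·t ≡ 0 − 19 = -19 (mod 5).
    Reduce coefficients mod 5: 1·t ≡ 1 (mod 5).
    So t ≡ 1 (mod 5).
    Then x = 19 + 21·1 = 40, valid modulo lcm(21, 5) = 105: x ≡ 40 (mod 105).
Verify: 40 mod 7 = 5 ✓, 40 mod 3 = 1 ✓, 40 mod 5 = 0 ✓.

x ≡ 40 (mod 105).


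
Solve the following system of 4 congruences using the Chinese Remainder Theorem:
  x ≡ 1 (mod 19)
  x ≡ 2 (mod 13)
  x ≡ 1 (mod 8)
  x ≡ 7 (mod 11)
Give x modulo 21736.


Product of moduli M = 19 · 13 · 8 · 11 = 21736.
Merge one congruence at a time:
  Start: x ≡ 1 (mod 19).
  Combine with x ≡ 2 (mod 13); new modulus lcm = 247.
    Write x = 1 + 19·t and substitute into x ≡ 2 (mod 13): 19·t ≡ 2 − 1 = 1 (mod 13).
    Reduce coefficients mod 13: 6·t ≡ 1 (mod 13).
    The inverse of 6 mod 13 is 11 (since 6·11 = 66 = 5·13 + 1), so t ≡ 11·1 = 11 ≡ 11 (mod 13).
    Then x = 1 + 19·11 = 210, valid modulo lcm(19, 13) = 247: x ≡ 210 (mod 247).
  Combine with x ≡ 1 (mod 8); new modulus lcm = 1976.
    Write x = 210 + 247·t and substitute into x ≡ 1 (mod 8): 247·t ≡ 1 − 210 = -209 (mod 8).
    Reduce coefficients mod 8: 7·t ≡ 7 (mod 8).
    The inverse of 7 mod 8 is 7 (since 7·7 = 49 = 6·8 + 1), so t ≡ 7·7 = 49 ≡ 1 (mod 8).
    Then x = 210 + 247·1 = 457, valid modulo lcm(247, 8) = 1976: x ≡ 457 (mod 1976).
  Combine with x ≡ 7 (mod 11); new modulus lcm = 21736.
    Write x = 457 + 1976·t and substitute into x ≡ 7 (mod 11): 1976·t ≡ 7 − 457 = -450 (mod 11).
    Reduce coefficients mod 11: 7·t ≡ 1 (mod 11).
    The inverse of 7 mod 11 is 8 (since 7·8 = 56 = 5·11 + 1), so t ≡ 8·1 = 8 ≡ 8 (mod 11).
    Then x = 457 + 1976·8 = 16265, valid modulo lcm(1976, 11) = 21736: x ≡ 16265 (mod 21736).
Verify against each original: 16265 mod 19 = 1, 16265 mod 13 = 2, 16265 mod 8 = 1, 16265 mod 11 = 7.

x ≡ 16265 (mod 21736).


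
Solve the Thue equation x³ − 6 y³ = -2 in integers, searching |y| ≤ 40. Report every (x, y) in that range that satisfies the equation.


The equation is x³ - 6y³ = -2. For fixed y, x³ = 6·y³ − 2, so a solution requires the RHS to be a perfect cube.
Strategy: iterate y from -40 to 40, compute RHS = 6·y³ − 2, and check whether it is a (positive or negative) perfect cube.
Check small values of y:
  y = 0: RHS = -2 is not a perfect cube.
  y = 1: RHS = 4 is not a perfect cube.
  y = -1: RHS = -8 = (-2)³ ⇒ x = -2 works.
  y = 2: RHS = 46 is not a perfect cube.
  y = -2: RHS = -50 is not a perfect cube.
  y = 3: RHS = 160 is not a perfect cube.
  y = -3: RHS = -164 is not a perfect cube.
Continuing the search up to |y| = 40 finds no further solutions beyond those listed.
Collected solutions: (-2, -1).

Solutions (with |y| ≤ 40): (-2, -1).


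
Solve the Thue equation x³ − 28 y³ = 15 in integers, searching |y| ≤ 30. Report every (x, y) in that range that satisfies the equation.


The equation is x³ - 28y³ = 15. For fixed y, x³ = 28·y³ + 15, so a solution requires the RHS to be a perfect cube.
Strategy: iterate y from -30 to 30, compute RHS = 28·y³ + 15, and check whether it is a (positive or negative) perfect cube.
Check small values of y:
  y = 0: RHS = 15 is not a perfect cube.
  y = 1: RHS = 43 is not a perfect cube.
  y = -1: RHS = -13 is not a perfect cube.
  y = 2: RHS = 239 is not a perfect cube.
  y = -2: RHS = -209 is not a perfect cube.
  y = 3: RHS = 771 is not a perfect cube.
  y = -3: RHS = -741 is not a perfect cube.
Continuing the search up to |y| = 30 finds no solutions either.
No (x, y) in the scanned range satisfies the equation.

No integer solutions with |y| ≤ 30.


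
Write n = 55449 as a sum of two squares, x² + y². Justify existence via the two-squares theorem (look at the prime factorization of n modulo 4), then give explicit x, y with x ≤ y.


Step 1: Factor n = 55449 = 3^2 · 61 · 101.
Step 2: Check the mod-4 condition on each prime factor: 3 ≡ 3 (mod 4), exponent 2 (must be even); 61 ≡ 1 (mod 4), exponent 1; 101 ≡ 1 (mod 4), exponent 1.
All primes ≡ 3 (mod 4) appear to even exponent (or don't appear), so by the two-squares theorem n IS expressible as a sum of two squares.
Step 3: Build a representation. Group n = k² · m with k = 3 and m = 61 · 101 = 6161 (a product of primes ≡ 1 (mod 4)); a representation of m scales to one of n via (k·x)² + (k·y)² = k²(x² + y²). Each prime p ≡ 1 (mod 4) is itself a sum of two squares; find a² by testing p − a² for a perfect square:
  61: 61 − 1² = 60, 61 − 2² = 57, 61 − 3² = 52, 61 − 4² = 45, 61 − 5² = 36 = 6² ⇒ 61 = 5² + 6².
  101: 101 − 1² = 100 = 10² ⇒ 101 = 1² + 10².
  Combine using the Brahmagupta–Fibonacci identity (a² + b²)(c² + d²) = (ac − bd)² + (ad + bc)² = (ac + bd)² + (ad − bc)²:
  61 · 101 = 6161: from (5² + 6²)(1² + 10²), take (5·1 − 6·10, 5·10 + 6·1) = (5 − 60, 50 + 6) = (-55, 56); dropping signs (only squares matter) gives (55, 56); check 55² + 56² = 3025 + 3136 = 6161 ✓.
  Scale by k = 3: (3·55, 3·56) = (165, 168).
Step 4: Order so x ≤ y and verify: 165² + 168² = 27225 + 28224 = 55449 = n. ✓

n = 55449 = 165² + 168² (one valid representation with x ≤ y).


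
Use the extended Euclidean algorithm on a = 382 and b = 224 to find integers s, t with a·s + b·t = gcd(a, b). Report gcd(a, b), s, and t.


Euclidean algorithm on (382, 224) — divide until remainder is 0:
  382 = 1 · 224 + 158
  224 = 1 · 158 + 66
  158 = 2 · 66 + 26
  66 = 2 · 26 + 14
  26 = 1 · 14 + 12
  14 = 1 · 12 + 2
  12 = 6 · 2 + 0
gcd(382, 224) = 2.
Track Bezout coefficients alongside the remainders: start with r₀ = 382 = a·1 + b·0 (s = 1, t = 0) and r₁ = 224 = a·0 + b·1 (s = 0, t = 1); each new remainder r_{k+1} = r_{k-1} − q_k·r_k inherits s_{k+1} = s_{k-1} − q_k·s_k, t_{k+1} = t_{k-1} − q_k·t_k, so r_k = a·s_k + b·t_k at every step:
  q = 1: r = 158, s = 1 − 1·0 = 1, t = 0 − 1·1 = -1  (check: 382·1 + 224·(-1) = 158)
  q = 1: r = 66, s = 0 − 1·1 = -1, t = 1 − 1·(-1) = 2  (check: 382·(-1) + 224·2 = 66)
  q = 2: r = 26, s = 1 − 2·(-1) = 3, t = -1 − 2·2 = -5  (check: 382·3 + 224·(-5) = 26)
  q = 2: r = 14, s = -1 − 2·3 = -7, t = 2 − 2·(-5) = 12  (check: 382·(-7) + 224·12 = 14)
  q = 1: r = 12, s = 3 − 1·(-7) = 10, t = -5 − 1·12 = -17  (check: 382·10 + 224·(-17) = 12)
  q = 1: r = 2, s = -7 − 1·10 = -17, t = 12 − 1·(-17) = 29  (check: 382·(-17) + 224·29 = 2)
The row with r = 2 (the gcd) gives the Bezout coefficients s = -17, t = 29.
Result: 382 · (-17) + 224 · (29) = 2.

gcd(382, 224) = 2; s = -17, t = 29 (check: 382·(-17) + 224·29 = 2).


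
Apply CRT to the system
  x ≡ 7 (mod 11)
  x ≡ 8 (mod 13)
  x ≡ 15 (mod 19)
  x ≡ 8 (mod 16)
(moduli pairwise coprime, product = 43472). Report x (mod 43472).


Product of moduli M = 11 · 13 · 19 · 16 = 43472.
Merge one congruence at a time:
  Start: x ≡ 7 (mod 11).
  Combine with x ≡ 8 (mod 13); new modulus lcm = 143.
    Write x = 7 + 11·t and substitute into x ≡ 8 (mod 13): 11·t ≡ 8 − 7 = 1 (mod 13).
    The inverse of 11 mod 13 is 6 (since 11·6 = 66 = 5·13 + 1), so t ≡ 6·1 = 6 ≡ 6 (mod 13).
    Then x = 7 + 11·6 = 73, valid modulo lcm(11, 13) = 143: x ≡ 73 (mod 143).
  Combine with x ≡ 15 (mod 19); new modulus lcm = 2717.
    Write x = 73 + 143·t and substitute into x ≡ 15 (mod 19): 143·t ≡ 15 − 73 = -58 (mod 19).
    Reduce coefficients mod 19: 10·t ≡ 18 (mod 19).
    The inverse of 10 mod 19 is 2 (since 10·2 = 20 = 1·19 + 1), so t ≡ 2·18 = 36 ≡ 17 (mod 19).
    Then x = 73 + 143·17 = 2504, valid modulo lcm(143, 19) = 2717: x ≡ 2504 (mod 2717).
  Combine with x ≡ 8 (mod 16); new modulus lcm = 43472.
    Write x = 2504 + 2717·t and substitute into x ≡ 8 (mod 16): 2717·t ≡ 8 − 2504 = -2496 (mod 16).
    Reduce coefficients mod 16: 13·t ≡ 0 (mod 16).
    The inverse of 13 mod 16 is 5 (since 13·5 = 65 = 4·16 + 1), so t ≡ 5·0 = 0 ≡ 0 (mod 16).
    Then x = 2504 + 2717·0 = 2504, valid modulo lcm(2717, 16) = 43472: x ≡ 2504 (mod 43472).
Verify against each original: 2504 mod 11 = 7, 2504 mod 13 = 8, 2504 mod 19 = 15, 2504 mod 16 = 8.

x ≡ 2504 (mod 43472).


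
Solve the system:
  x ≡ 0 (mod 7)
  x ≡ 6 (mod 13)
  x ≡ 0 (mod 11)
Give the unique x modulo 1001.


Moduli 7, 13, 11 are pairwise coprime; by CRT there is a unique solution modulo M = 7 · 13 · 11 = 1001.
Solve pairwise, accumulating the modulus:
  Start with x ≡ 0 (mod 7).
  Combine with x ≡ 6 (mod 13): since gcd(7, 13) = 1, we get a unique residue mod 91.
    Write x = 0 + 7·t and substitute into x ≡ 6 (mod 13): 7·t ≡ 6 − 0 = 6 (mod 13).
    The inverse of 7 mod 13 is 2 (since 7·2 = 14 = 1·13 + 1), so t ≡ 2·6 = 12 ≡ 12 (mod 13).
    Then x = 0 + 7·12 = 84, valid modulo lcm(7, 13) = 91: x ≡ 84 (mod 91).
  Combine with x ≡ 0 (mod 11): since gcd(91, 11) = 1, we get a unique residue mod 1001.
    Write x = 84 + 91·t and substitute into x ≡ 0 (mod 11): 91·t ≡ 0 − 84 = -84 (mod 11).
    Reduce coefficients mod 11: 3·t ≡ 4 (mod 11).
    The inverse of 3 mod 11 is 4 (since 3·4 = 12 = 1·11 + 1), so t ≡ 4·4 = 16 ≡ 5 (mod 11).
    Then x = 84 + 91·5 = 539, valid modulo lcm(91, 11) = 1001: x ≡ 539 (mod 1001).
Verify: 539 mod 7 = 0 ✓, 539 mod 13 = 6 ✓, 539 mod 11 = 0 ✓.

x ≡ 539 (mod 1001).


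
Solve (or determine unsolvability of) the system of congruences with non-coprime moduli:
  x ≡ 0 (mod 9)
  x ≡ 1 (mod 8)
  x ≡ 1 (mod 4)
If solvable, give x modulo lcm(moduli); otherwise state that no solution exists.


Moduli 9, 8, 4 are not pairwise coprime, so CRT works modulo lcm(m_i) when all pairwise compatibility conditions hold.
Pairwise compatibility: gcd(m_i, m_j) must divide a_i - a_j for every pair.
Merge one congruence at a time:
  Start: x ≡ 0 (mod 9).
  Combine with x ≡ 1 (mod 8): gcd(9, 8) = 1; 1 - 0 = 1, which IS divisible by 1, so compatible.
    Write x = 0 + 9·t and substitute into x ≡ 1 (mod 8): 9·t ≡ 1 − 0 = 1 (mod 8).
    Reduce coefficients mod 8: 1·t ≡ 1 (mod 8).
    So t ≡ 1 (mod 8).
    Then x = 0 + 9·1 = 9, valid modulo lcm(9, 8) = 72: x ≡ 9 (mod 72).
  Combine with x ≡ 1 (mod 4): gcd(72, 4) = 4; 1 - 9 = -8, which IS divisible by 4, so compatible.
    Write x = 9 + 72·t and substitute into x ≡ 1 (mod 4): 72·t ≡ 1 − 9 = -8 (mod 4).
    Divide the congruence (and modulus) by g = 4: 18·t ≡ -2 (mod 1).
    Modulo 1 every t works; take t = 0.
    Then x = 9 + 72·0 = 9, valid modulo lcm(72, 4) = 72: x ≡ 9 (mod 72).
Verify: 9 mod 9 = 0, 9 mod 8 = 1, 9 mod 4 = 1.

x ≡ 9 (mod 72).


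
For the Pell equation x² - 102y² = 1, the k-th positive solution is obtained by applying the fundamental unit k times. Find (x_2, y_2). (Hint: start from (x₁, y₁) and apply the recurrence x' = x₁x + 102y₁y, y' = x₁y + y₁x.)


Step 1: Find the fundamental solution (x₁, y₁) of x² - 102y² = 1.
  Expand √102 as a continued fraction. a₀ = ⌊√102⌋ = 10; iterate m_{k+1} = d_k·a_k − m_k, d_{k+1} = (102 − m_{k+1}²)/d_k, a_{k+1} = ⌊(a₀ + m_{k+1})/d_{k+1}⌋ (starting m₀ = 0, d₀ = 1), with convergents p_k = a_k·p_{k-1} + p_{k-2}, q_k = a_k·q_{k-1} + q_{k-2} (p₋₁ = 1, q₋₁ = 0):
  k = 0: a₀ = 10; p₀/q₀ = 10/1; p₀² − 102·q₀² = 100 − 102 = -2.
  k = 1: m = 10, d = 2, a = ⌊(10 + 10)/2⌋ = 10; p/q = (10·10 + 1)/(10·1 + 0) = 101/10; p² − 102·q² = 10201 − 10200 = 1.
  The first convergent with p² − 102·q² = 1 gives the fundamental solution (x₁, y₁) = (101, 10).
Step 2: Apply the recurrence (x_{n+1}, y_{n+1}) = (x₁x_n + 102y₁y_n, x₁y_n + y₁x_n) repeatedly.
  From (x_1, y_1) = (101, 10): x_2 = 101·101 + 102·10·10 = 20401; y_2 = 101·10 + 10·101 = 2020.
Step 3: Verify x_2² - 102·y_2² = 416200801 - 416200800 = 1 (should be 1). ✓

(x_1, y_1) = (101, 10); (x_2, y_2) = (20401, 2020).


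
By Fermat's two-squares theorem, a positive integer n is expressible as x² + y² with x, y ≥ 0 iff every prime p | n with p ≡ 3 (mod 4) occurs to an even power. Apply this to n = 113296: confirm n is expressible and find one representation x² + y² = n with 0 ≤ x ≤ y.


Step 1: Factor n = 113296 = 2^4 · 73 · 97.
Step 2: Check the mod-4 condition on each prime factor: 2 = 2 (special); 73 ≡ 1 (mod 4), exponent 1; 97 ≡ 1 (mod 4), exponent 1.
All primes ≡ 3 (mod 4) appear to even exponent (or don't appear), so by the two-squares theorem n IS expressible as a sum of two squares.
Step 3: Build a representation. Group n = k² · m with k = 4 and m = 73 · 97 = 7081 (a product of primes ≡ 1 (mod 4)); a representation of m scales to one of n via (k·x)² + (k·y)² = k²(x² + y²). Each prime p ≡ 1 (mod 4) is itself a sum of two squares; find a² by testing p − a² for a perfect square:
  73: 73 − 1² = 72, 73 − 2² = 69, 73 − 3² = 64 = 8² ⇒ 73 = 3² + 8².
  97: 97 − 1² = 96, 97 − 2² = 93, 97 − 3² = 88, 97 − 4² = 81 = 9² ⇒ 97 = 4² + 9².
  Combine using the Brahmagupta–Fibonacci identity (a² + b²)(c² + d²) = (ac − bd)² + (ad + bc)² = (ac + bd)² + (ad − bc)²:
  73 · 97 = 7081: from (3² + 8²)(4² + 9²), take (3·4 − 8·9, 3·9 + 8·4) = (12 − 72, 27 + 32) = (-60, 59); dropping signs (only squares matter) gives (60, 59); check 60² + 59² = 3600 + 3481 = 7081 ✓.
  Scale by k = 4: (4·60, 4·59) = (240, 236).
Step 4: Order so x ≤ y and verify: 236² + 240² = 55696 + 57600 = 113296 = n. ✓

n = 113296 = 236² + 240² (one valid representation with x ≤ y).


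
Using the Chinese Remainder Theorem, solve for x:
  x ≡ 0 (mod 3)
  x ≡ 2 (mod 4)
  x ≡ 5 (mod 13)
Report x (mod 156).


Moduli 3, 4, 13 are pairwise coprime; by CRT there is a unique solution modulo M = 3 · 4 · 13 = 156.
Solve pairwise, accumulating the modulus:
  Start with x ≡ 0 (mod 3).
  Combine with x ≡ 2 (mod 4): since gcd(3, 4) = 1, we get a unique residue mod 12.
    Write x = 0 + 3·t and substitute into x ≡ 2 (mod 4): 3·t ≡ 2 − 0 = 2 (mod 4).
    The inverse of 3 mod 4 is 3 (since 3·3 = 9 = 2·4 + 1), so t ≡ 3·2 = 6 ≡ 2 (mod 4).
    Then x = 0 + 3·2 = 6, valid modulo lcm(3, 4) = 12: x ≡ 6 (mod 12).
  Combine with x ≡ 5 (mod 13): since gcd(12, 13) = 1, we get a unique residue mod 156.
    Write x = 6 + 12·t and substitute into x ≡ 5 (mod 13): 12·t ≡ 5 − 6 = -1 (mod 13).
    Reduce coefficients mod 13: 12·t ≡ 12 (mod 13).
    The inverse of 12 mod 13 is 12 (since 12·12 = 144 = 11·13 + 1), so t ≡ 12·12 = 144 ≡ 1 (mod 13).
    Then x = 6 + 12·1 = 18, valid modulo lcm(12, 13) = 156: x ≡ 18 (mod 156).
Verify: 18 mod 3 = 0 ✓, 18 mod 4 = 2 ✓, 18 mod 13 = 5 ✓.

x ≡ 18 (mod 156).


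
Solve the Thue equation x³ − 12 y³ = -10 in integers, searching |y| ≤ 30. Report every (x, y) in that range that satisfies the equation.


The equation is x³ - 12y³ = -10. For fixed y, x³ = 12·y³ − 10, so a solution requires the RHS to be a perfect cube.
Strategy: iterate y from -30 to 30, compute RHS = 12·y³ − 10, and check whether it is a (positive or negative) perfect cube.
Check small values of y:
  y = 0: RHS = -10 is not a perfect cube.
  y = 1: RHS = 2 is not a perfect cube.
  y = -1: RHS = -22 is not a perfect cube.
  y = 2: RHS = 86 is not a perfect cube.
  y = -2: RHS = -106 is not a perfect cube.
  y = 3: RHS = 314 is not a perfect cube.
  y = -3: RHS = -334 is not a perfect cube.
Continuing the search up to |y| = 30 finds no solutions either.
No (x, y) in the scanned range satisfies the equation.

No integer solutions with |y| ≤ 30.


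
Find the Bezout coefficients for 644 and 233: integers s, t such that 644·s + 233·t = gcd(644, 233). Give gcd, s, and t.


Euclidean algorithm on (644, 233) — divide until remainder is 0:
  644 = 2 · 233 + 178
  233 = 1 · 178 + 55
  178 = 3 · 55 + 13
  55 = 4 · 13 + 3
  13 = 4 · 3 + 1
  3 = 3 · 1 + 0
gcd(644, 233) = 1.
Track Bezout coefficients alongside the remainders: start with r₀ = 644 = a·1 + b·0 (s = 1, t = 0) and r₁ = 233 = a·0 + b·1 (s = 0, t = 1); each new remainder r_{k+1} = r_{k-1} − q_k·r_k inherits s_{k+1} = s_{k-1} − q_k·s_k, t_{k+1} = t_{k-1} − q_k·t_k, so r_k = a·s_k + b·t_k at every step:
  q = 2: r = 178, s = 1 − 2·0 = 1, t = 0 − 2·1 = -2  (check: 644·1 + 233·(-2) = 178)
  q = 1: r = 55, s = 0 − 1·1 = -1, t = 1 − 1·(-2) = 3  (check: 644·(-1) + 233·3 = 55)
  q = 3: r = 13, s = 1 − 3·(-1) = 4, t = -2 − 3·3 = -11  (check: 644·4 + 233·(-11) = 13)
  q = 4: r = 3, s = -1 − 4·4 = -17, t = 3 − 4·(-11) = 47  (check: 644·(-17) + 233·47 = 3)
  q = 4: r = 1, s = 4 − 4·(-17) = 72, t = -11 − 4·47 = -199  (check: 644·72 + 233·(-199) = 1)
The row with r = 1 (the gcd) gives the Bezout coefficients s = 72, t = -199.
Result: 644 · (72) + 233 · (-199) = 1.

gcd(644, 233) = 1; s = 72, t = -199 (check: 644·72 + 233·(-199) = 1).
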